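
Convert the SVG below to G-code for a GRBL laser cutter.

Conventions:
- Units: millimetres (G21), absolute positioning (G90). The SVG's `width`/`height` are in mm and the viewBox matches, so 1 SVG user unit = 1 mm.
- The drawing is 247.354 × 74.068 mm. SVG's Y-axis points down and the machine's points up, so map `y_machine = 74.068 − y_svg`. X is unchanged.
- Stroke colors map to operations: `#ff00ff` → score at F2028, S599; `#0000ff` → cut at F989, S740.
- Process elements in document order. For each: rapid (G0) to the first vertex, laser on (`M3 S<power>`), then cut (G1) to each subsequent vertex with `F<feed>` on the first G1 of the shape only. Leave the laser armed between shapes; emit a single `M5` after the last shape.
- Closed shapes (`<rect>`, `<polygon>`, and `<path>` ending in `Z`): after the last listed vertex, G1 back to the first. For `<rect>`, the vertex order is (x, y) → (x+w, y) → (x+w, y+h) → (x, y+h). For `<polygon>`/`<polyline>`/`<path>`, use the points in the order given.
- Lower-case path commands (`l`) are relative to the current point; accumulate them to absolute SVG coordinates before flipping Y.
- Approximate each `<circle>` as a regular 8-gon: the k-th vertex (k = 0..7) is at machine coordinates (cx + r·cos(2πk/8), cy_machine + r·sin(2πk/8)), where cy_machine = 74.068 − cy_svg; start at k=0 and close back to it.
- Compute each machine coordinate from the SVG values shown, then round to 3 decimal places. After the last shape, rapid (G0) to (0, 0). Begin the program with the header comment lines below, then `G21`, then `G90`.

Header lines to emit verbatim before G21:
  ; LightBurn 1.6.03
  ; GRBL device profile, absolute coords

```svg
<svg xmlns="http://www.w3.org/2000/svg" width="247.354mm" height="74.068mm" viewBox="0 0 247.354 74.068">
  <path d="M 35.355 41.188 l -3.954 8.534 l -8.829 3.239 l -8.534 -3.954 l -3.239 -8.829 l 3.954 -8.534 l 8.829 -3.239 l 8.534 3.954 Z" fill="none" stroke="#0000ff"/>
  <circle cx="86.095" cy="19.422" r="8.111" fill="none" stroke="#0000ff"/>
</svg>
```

Since the viewBox matches the mm dimensions, user units are millimetres directly. The only transform is the Y-flip y_m = 74.068 − y_svg.

Shape 1 is a regular polygon drawn with `<path>`. Its stroke #0000ff means cut at S740, F989. After flipping Y the toolpath is (35.355,32.880) → (31.401,24.346) → (22.572,21.107) → (14.038,25.061) → (10.799,33.890) → (14.753,42.424) → (23.582,45.663) → (32.116,41.709) → (35.355,32.880), returning to the start.

Shape 2 is a circle drawn with `<circle>`. Its stroke #0000ff means cut at S740, F989. After flipping Y the toolpath is (94.206,54.646) → (91.830,60.381) → (86.095,62.757) → (80.360,60.381) → (77.984,54.646) → (80.360,48.911) → (86.095,46.535) → (91.830,48.911) → (94.206,54.646), returning to the start.

; LightBurn 1.6.03
; GRBL device profile, absolute coords
G21
G90
G0 X35.355 Y32.880
M3 S740
G1 X31.401 Y24.346 F989
G1 X22.572 Y21.107
G1 X14.038 Y25.061
G1 X10.799 Y33.890
G1 X14.753 Y42.424
G1 X23.582 Y45.663
G1 X32.116 Y41.709
G1 X35.355 Y32.880
G0 X94.206 Y54.646
M3 S740
G1 X91.830 Y60.381 F989
G1 X86.095 Y62.757
G1 X80.360 Y60.381
G1 X77.984 Y54.646
G1 X80.360 Y48.911
G1 X86.095 Y46.535
G1 X91.830 Y48.911
G1 X94.206 Y54.646
M5
G0 X0.000 Y0.000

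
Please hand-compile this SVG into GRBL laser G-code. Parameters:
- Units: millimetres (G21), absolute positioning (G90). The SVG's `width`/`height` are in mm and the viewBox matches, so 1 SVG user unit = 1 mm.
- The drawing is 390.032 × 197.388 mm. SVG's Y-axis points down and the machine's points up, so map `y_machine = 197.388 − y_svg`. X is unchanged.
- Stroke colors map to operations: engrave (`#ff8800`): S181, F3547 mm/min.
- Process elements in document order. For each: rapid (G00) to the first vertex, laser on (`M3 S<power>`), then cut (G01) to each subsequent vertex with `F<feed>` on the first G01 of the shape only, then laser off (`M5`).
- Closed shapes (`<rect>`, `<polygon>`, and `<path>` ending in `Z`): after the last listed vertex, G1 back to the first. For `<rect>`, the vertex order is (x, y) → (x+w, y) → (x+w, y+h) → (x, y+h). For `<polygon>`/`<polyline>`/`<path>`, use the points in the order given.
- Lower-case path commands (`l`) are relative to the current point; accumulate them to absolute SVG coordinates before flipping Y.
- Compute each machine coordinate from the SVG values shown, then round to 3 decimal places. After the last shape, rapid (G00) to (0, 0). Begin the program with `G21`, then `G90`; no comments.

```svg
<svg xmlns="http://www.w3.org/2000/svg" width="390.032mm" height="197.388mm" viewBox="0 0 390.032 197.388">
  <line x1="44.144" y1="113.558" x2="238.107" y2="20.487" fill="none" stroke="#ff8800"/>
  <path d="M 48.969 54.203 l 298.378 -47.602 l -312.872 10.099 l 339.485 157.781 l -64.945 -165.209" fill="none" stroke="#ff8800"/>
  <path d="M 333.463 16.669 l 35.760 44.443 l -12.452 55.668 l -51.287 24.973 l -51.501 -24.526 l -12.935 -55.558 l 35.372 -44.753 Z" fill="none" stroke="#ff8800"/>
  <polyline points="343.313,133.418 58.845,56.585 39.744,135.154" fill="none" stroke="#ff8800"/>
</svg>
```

1 u = 1 mm; y_m = 197.388 − y.

[1] `<line>` line segment, #ff8800→engrave S181 F3547: (44.144,83.830) → (238.107,176.901)

[2] `<path>` open polyline, #ff8800→engrave S181 F3547: (48.969,143.185) → (347.347,190.787) → (34.475,180.688) → (373.960,22.907) → (309.015,188.116)

[3] `<path>` regular polygon, #ff8800→engrave S181 F3547: (333.463,180.719) → (369.223,136.276) → (356.771,80.608) → (305.484,55.635) → (253.983,80.161) → (241.048,135.719) → (276.420,180.472) → (333.463,180.719) (closed)

[4] `<polyline>` open polyline, #ff8800→engrave S181 F3547: (343.313,63.970) → (58.845,140.803) → (39.744,62.234)

G21
G90
G00 X44.144 Y83.830
M3 S181
G01 X238.107 Y176.901 F3547
M5
G00 X48.969 Y143.185
M3 S181
G01 X347.347 Y190.787 F3547
G01 X34.475 Y180.688
G01 X373.960 Y22.907
G01 X309.015 Y188.116
M5
G00 X333.463 Y180.719
M3 S181
G01 X369.223 Y136.276 F3547
G01 X356.771 Y80.608
G01 X305.484 Y55.635
G01 X253.983 Y80.161
G01 X241.048 Y135.719
G01 X276.420 Y180.472
G01 X333.463 Y180.719
M5
G00 X343.313 Y63.970
M3 S181
G01 X58.845 Y140.803 F3547
G01 X39.744 Y62.234
M5
G00 X0.000 Y0.000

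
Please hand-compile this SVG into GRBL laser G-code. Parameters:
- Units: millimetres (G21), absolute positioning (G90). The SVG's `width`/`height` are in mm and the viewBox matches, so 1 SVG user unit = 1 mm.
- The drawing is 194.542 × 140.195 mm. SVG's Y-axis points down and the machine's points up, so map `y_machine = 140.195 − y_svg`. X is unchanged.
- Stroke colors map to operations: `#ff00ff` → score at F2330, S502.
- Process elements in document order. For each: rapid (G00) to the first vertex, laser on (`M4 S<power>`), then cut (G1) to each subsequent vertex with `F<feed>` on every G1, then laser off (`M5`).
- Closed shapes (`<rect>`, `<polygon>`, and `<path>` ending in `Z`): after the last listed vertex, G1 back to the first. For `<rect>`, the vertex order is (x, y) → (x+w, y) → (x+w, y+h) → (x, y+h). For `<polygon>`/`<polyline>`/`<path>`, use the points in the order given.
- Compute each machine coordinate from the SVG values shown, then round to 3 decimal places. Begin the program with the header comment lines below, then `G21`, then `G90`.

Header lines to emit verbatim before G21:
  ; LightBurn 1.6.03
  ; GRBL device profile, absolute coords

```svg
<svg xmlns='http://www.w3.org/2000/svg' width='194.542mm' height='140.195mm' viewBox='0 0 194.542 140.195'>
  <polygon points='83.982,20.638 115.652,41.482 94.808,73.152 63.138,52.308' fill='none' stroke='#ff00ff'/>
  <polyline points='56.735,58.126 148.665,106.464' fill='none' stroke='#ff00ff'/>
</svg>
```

; LightBurn 1.6.03
; GRBL device profile, absolute coords
G21
G90
G00 X83.982 Y119.557
M4 S502
G1 X115.652 Y98.713 F2330
G1 X94.808 Y67.043 F2330
G1 X63.138 Y87.887 F2330
G1 X83.982 Y119.557 F2330
M5
G00 X56.735 Y82.069
M4 S502
G1 X148.665 Y33.731 F2330
M5

Since the viewBox matches the mm dimensions, user units are millimetres directly. The only transform is the Y-flip y_m = 140.195 − y_svg.

Shape 1 is a regular polygon drawn with `<polygon>`. Its stroke #ff00ff means score at S502, F2330. After flipping Y the toolpath is (83.982,119.557) → (115.652,98.713) → (94.808,67.043) → (63.138,87.887) → (83.982,119.557), returning to the start.

Shape 2 is a line segment drawn with `<polyline>`. Its stroke #ff00ff means score at S502, F2330. After flipping Y the toolpath is (56.735,82.069) → (148.665,33.731).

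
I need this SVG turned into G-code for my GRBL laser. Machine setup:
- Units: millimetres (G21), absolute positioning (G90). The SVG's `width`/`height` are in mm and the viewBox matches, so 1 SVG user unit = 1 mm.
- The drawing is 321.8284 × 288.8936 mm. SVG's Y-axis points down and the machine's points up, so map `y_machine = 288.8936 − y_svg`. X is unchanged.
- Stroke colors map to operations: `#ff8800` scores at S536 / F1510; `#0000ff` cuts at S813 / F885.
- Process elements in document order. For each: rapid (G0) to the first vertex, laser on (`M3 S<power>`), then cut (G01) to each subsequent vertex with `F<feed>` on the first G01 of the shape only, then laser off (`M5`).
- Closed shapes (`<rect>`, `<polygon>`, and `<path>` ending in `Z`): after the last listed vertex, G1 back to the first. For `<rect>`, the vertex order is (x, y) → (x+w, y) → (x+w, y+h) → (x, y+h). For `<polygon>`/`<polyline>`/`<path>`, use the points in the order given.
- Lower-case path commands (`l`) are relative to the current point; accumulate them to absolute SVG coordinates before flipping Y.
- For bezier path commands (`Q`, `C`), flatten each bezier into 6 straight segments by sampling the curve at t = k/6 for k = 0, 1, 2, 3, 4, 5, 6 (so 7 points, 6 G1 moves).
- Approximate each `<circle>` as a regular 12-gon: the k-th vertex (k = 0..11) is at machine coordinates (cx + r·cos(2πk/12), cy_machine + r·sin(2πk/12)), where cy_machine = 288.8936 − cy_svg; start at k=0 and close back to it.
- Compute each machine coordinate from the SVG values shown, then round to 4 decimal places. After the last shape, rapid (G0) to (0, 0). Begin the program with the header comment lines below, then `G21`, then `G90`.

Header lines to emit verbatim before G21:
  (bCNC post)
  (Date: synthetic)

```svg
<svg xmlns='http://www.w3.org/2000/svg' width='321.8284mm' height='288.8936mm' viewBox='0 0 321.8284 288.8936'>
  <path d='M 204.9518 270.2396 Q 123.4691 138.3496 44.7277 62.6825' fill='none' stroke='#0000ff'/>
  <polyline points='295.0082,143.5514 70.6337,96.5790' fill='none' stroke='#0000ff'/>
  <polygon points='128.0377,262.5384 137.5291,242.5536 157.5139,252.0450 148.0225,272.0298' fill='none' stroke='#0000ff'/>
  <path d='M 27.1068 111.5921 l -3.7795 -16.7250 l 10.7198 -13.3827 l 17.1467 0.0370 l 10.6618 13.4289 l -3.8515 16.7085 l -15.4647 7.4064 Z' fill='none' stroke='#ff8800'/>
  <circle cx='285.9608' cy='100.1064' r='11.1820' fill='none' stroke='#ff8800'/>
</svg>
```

Since the viewBox matches the mm dimensions, user units are millimetres directly. The only transform is the Y-flip y_m = 288.8936 − y_svg.

Shape 1 is a quadratic bezier drawn with `<path>`. Its stroke #0000ff means cut at S813, F885. After flipping Y the toolpath is (204.9518,18.6540) → (177.8670,61.0556) → (150.9346,100.3337) → (124.1544,136.4883) → (97.5266,169.5194) → (71.0510,199.4270) → (44.7277,226.2111).

Shape 2 is a line segment drawn with `<polyline>`. Its stroke #0000ff means cut at S813, F885. After flipping Y the toolpath is (295.0082,145.3422) → (70.6337,192.3146).

Shape 3 is a regular polygon drawn with `<polygon>`. Its stroke #0000ff means cut at S813, F885. After flipping Y the toolpath is (128.0377,26.3552) → (137.5291,46.3400) → (157.5139,36.8486) → (148.0225,16.8638) → (128.0377,26.3552), returning to the start.

Shape 4 is a regular polygon drawn with `<path>`. Its stroke #ff8800 means score at S536, F1510. After flipping Y the toolpath is (27.1068,177.3015) → (23.3273,194.0265) → (34.0471,207.4092) → (51.1938,207.3722) → (61.8556,193.9433) → (58.0041,177.2348) → (42.5394,169.8284) → (27.1068,177.3015), returning to the start.

Shape 5 is a circle drawn with `<circle>`. Its stroke #ff8800 means score at S536, F1510. After flipping Y the toolpath is (297.1428,188.7872) → (295.6447,194.3782) → (291.5518,198.4711) → (285.9608,199.9692) → (280.3698,198.4711) → (276.2769,194.3782) → (274.7788,188.7872) → (276.2769,183.1962) → (280.3698,179.1033) → (285.9608,177.6052) → (291.5518,179.1033) → (295.6447,183.1962) → (297.1428,188.7872), returning to the start.

(bCNC post)
(Date: synthetic)
G21
G90
G0 X204.9518 Y18.6540
M3 S813
G01 X177.8670 Y61.0556 F885
G01 X150.9346 Y100.3337
G01 X124.1544 Y136.4883
G01 X97.5266 Y169.5194
G01 X71.0510 Y199.4270
G01 X44.7277 Y226.2111
M5
G0 X295.0082 Y145.3422
M3 S813
G01 X70.6337 Y192.3146 F885
M5
G0 X128.0377 Y26.3552
M3 S813
G01 X137.5291 Y46.3400 F885
G01 X157.5139 Y36.8486
G01 X148.0225 Y16.8638
G01 X128.0377 Y26.3552
M5
G0 X27.1068 Y177.3015
M3 S536
G01 X23.3273 Y194.0265 F1510
G01 X34.0471 Y207.4092
G01 X51.1938 Y207.3722
G01 X61.8556 Y193.9433
G01 X58.0041 Y177.2348
G01 X42.5394 Y169.8284
G01 X27.1068 Y177.3015
M5
G0 X297.1428 Y188.7872
M3 S536
G01 X295.6447 Y194.3782 F1510
G01 X291.5518 Y198.4711
G01 X285.9608 Y199.9692
G01 X280.3698 Y198.4711
G01 X276.2769 Y194.3782
G01 X274.7788 Y188.7872
G01 X276.2769 Y183.1962
G01 X280.3698 Y179.1033
G01 X285.9608 Y177.6052
G01 X291.5518 Y179.1033
G01 X295.6447 Y183.1962
G01 X297.1428 Y188.7872
M5
G0 X0.0000 Y0.0000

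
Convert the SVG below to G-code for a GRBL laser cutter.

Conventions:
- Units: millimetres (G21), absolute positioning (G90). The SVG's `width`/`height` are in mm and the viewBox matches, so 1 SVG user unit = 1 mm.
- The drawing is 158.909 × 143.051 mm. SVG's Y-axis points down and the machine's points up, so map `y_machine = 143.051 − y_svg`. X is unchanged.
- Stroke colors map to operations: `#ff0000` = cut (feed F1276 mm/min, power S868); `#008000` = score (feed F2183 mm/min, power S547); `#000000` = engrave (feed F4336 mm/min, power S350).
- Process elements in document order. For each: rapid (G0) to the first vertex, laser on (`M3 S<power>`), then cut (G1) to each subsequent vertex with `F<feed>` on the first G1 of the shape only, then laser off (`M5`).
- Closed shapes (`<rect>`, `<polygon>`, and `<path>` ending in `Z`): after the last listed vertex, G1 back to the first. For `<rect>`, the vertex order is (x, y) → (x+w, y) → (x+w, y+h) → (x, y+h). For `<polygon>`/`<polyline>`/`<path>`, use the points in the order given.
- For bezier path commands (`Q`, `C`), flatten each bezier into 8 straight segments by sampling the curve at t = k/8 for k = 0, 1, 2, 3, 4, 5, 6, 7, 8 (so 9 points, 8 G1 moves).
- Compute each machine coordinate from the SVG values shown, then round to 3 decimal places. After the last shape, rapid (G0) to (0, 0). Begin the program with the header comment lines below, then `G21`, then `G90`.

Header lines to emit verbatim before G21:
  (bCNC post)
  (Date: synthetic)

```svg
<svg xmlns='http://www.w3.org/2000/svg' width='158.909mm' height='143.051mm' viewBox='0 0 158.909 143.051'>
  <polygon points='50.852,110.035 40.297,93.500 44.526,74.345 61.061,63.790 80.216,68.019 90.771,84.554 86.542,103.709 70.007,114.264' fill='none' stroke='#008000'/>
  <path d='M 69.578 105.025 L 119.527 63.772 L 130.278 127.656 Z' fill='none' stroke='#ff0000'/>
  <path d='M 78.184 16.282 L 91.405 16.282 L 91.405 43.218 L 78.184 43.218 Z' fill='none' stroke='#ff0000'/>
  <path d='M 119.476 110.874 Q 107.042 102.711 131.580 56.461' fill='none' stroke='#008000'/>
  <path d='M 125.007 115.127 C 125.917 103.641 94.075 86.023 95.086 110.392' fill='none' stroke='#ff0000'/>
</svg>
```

(bCNC post)
(Date: synthetic)
G21
G90
G0 X50.852 Y33.016
M3 S547
G1 X40.297 Y49.551 F2183
G1 X44.526 Y68.706
G1 X61.061 Y79.261
G1 X80.216 Y75.032
G1 X90.771 Y58.497
G1 X86.542 Y39.342
G1 X70.007 Y28.787
G1 X50.852 Y33.016
M5
G0 X69.578 Y38.026
M3 S868
G1 X119.527 Y79.279 F1276
G1 X130.278 Y15.395
G1 X69.578 Y38.026
M5
G0 X78.184 Y126.769
M3 S868
G1 X91.405 Y126.769 F1276
G1 X91.405 Y99.833
G1 X78.184 Y99.833
G1 X78.184 Y126.769
M5
G0 X119.476 Y32.177
M3 S547
G1 X116.945 Y34.813 F2183
G1 X115.570 Y38.639
G1 X115.350 Y43.655
G1 X116.285 Y49.862
G1 X118.376 Y57.258
G1 X121.622 Y65.845
G1 X126.023 Y75.623
G1 X131.580 Y86.590
M5
G0 X125.007 Y27.924
M3 S868
G1 X123.941 Y32.425 F1276
G1 X120.574 Y36.936
G1 X115.673 Y40.895
G1 X110.009 Y43.737
G1 X104.349 Y44.898
G1 X99.463 Y43.815
G1 X96.119 Y39.923
G1 X95.086 Y32.659
M5
G0 X0.000 Y0.000

1 u = 1 mm; y_m = 143.051 − y.

[1] `<polygon>` regular polygon, #008000→score S547 F2183: (50.852,33.016) → (40.297,49.551) → (44.526,68.706) → (61.061,79.261) → (80.216,75.032) → (90.771,58.497) → (86.542,39.342) → (70.007,28.787) → (50.852,33.016) (closed)

[2] `<path>` regular polygon, #ff0000→cut S868 F1276: (69.578,38.026) → (119.527,79.279) → (130.278,15.395) → (69.578,38.026) (closed)

[3] `<path>` rectangle, #ff0000→cut S868 F1276: (78.184,126.769) → (91.405,126.769) → (91.405,99.833) → (78.184,99.833) → (78.184,126.769) (closed)

[4] `<path>` quadratic bezier, #008000→score S547 F2183: (119.476,32.177) → (116.945,34.813) → (115.570,38.639) → (115.350,43.655) → (116.285,49.862) → (118.376,57.258) → (121.622,65.845) → (126.023,75.623) → (131.580,86.590)

[5] `<path>` cubic bezier, #ff0000→cut S868 F1276: (125.007,27.924) → (123.941,32.425) → (120.574,36.936) → (115.673,40.895) → (110.009,43.737) → (104.349,44.898) → (99.463,43.815) → (96.119,39.923) → (95.086,32.659)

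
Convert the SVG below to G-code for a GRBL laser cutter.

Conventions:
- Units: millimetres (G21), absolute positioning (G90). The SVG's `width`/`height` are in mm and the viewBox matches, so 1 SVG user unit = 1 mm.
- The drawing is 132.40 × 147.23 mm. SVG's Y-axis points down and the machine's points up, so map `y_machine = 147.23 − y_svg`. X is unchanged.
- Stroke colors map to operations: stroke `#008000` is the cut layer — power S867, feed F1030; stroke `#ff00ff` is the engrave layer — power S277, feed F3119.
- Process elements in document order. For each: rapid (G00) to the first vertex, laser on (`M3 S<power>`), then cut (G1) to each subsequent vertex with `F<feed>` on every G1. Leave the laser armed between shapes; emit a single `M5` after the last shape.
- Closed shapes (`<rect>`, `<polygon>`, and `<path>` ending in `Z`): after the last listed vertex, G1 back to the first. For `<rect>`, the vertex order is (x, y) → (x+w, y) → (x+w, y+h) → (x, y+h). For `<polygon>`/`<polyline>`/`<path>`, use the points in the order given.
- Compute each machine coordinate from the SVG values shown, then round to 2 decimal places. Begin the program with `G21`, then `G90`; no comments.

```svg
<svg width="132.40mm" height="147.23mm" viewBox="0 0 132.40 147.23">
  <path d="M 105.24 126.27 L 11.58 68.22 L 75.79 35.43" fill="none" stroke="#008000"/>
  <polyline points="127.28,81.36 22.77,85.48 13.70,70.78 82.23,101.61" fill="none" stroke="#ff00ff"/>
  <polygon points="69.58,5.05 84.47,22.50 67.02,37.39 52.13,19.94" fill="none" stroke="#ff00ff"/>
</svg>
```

G21
G90
G00 X105.24 Y20.96
M3 S867
G1 X11.58 Y79.01 F1030
G1 X75.79 Y111.80 F1030
G00 X127.28 Y65.87
M3 S277
G1 X22.77 Y61.75 F3119
G1 X13.70 Y76.45 F3119
G1 X82.23 Y45.62 F3119
G00 X69.58 Y142.18
M3 S277
G1 X84.47 Y124.73 F3119
G1 X67.02 Y109.84 F3119
G1 X52.13 Y127.29 F3119
G1 X69.58 Y142.18 F3119
M5

1 u = 1 mm; y_m = 147.23 − y.

[1] `<path>` open polyline, #008000→cut S867 F1030: (105.24,20.96) → (11.58,79.01) → (75.79,111.80)

[2] `<polyline>` open polyline, #ff00ff→engrave S277 F3119: (127.28,65.87) → (22.77,61.75) → (13.70,76.45) → (82.23,45.62)

[3] `<polygon>` regular polygon, #ff00ff→engrave S277 F3119: (69.58,142.18) → (84.47,124.73) → (67.02,109.84) → (52.13,127.29) → (69.58,142.18) (closed)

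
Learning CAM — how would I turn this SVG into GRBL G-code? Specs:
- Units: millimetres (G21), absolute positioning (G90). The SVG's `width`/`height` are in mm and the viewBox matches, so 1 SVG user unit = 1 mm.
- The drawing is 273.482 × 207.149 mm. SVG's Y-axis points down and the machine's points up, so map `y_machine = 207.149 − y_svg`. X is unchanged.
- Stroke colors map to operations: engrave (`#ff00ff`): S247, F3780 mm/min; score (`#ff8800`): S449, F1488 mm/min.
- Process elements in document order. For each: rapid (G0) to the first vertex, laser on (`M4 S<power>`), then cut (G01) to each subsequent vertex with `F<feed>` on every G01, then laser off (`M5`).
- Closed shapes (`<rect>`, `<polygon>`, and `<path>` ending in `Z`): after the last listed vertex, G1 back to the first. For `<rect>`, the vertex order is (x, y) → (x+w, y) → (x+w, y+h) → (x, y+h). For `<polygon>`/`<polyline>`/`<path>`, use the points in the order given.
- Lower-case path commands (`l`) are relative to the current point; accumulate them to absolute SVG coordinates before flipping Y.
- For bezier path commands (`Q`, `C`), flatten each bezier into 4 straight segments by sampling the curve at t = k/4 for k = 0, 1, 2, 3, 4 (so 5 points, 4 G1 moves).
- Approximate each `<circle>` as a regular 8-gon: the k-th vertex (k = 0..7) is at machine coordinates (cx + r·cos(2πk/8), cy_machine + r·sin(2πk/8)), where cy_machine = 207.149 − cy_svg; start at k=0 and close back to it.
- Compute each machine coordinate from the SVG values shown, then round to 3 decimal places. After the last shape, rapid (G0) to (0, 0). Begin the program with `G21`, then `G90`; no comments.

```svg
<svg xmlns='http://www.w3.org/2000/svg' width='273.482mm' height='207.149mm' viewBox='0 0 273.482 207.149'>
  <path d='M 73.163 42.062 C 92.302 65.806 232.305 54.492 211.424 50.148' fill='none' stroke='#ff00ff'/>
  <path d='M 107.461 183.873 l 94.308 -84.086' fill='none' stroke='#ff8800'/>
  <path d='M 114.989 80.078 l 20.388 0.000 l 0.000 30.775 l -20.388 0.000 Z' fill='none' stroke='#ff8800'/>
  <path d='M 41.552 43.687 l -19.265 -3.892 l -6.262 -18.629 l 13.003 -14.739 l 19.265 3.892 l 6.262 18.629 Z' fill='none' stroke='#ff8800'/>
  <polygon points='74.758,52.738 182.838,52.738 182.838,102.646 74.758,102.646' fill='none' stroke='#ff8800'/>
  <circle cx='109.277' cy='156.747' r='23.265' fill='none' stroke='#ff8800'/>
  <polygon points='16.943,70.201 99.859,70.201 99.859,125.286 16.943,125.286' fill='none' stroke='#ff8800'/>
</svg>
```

G21
G90
G0 X73.163 Y165.087
M4 S247
G01 X105.777 Y153.196 F3780
G01 X157.301 Y150.511 F3780
G01 X201.321 Y153.093 F3780
G01 X211.424 Y157.001 F3780
M5
G0 X107.461 Y23.276
M4 S449
G01 X201.769 Y107.362 F1488
M5
G0 X114.989 Y127.071
M4 S449
G01 X135.377 Y127.071 F1488
G01 X135.377 Y96.296 F1488
G01 X114.989 Y96.296 F1488
G01 X114.989 Y127.071 F1488
M5
G0 X41.552 Y163.462
M4 S449
G01 X22.287 Y167.354 F1488
G01 X16.025 Y185.983 F1488
G01 X29.028 Y200.722 F1488
G01 X48.293 Y196.830 F1488
G01 X54.555 Y178.201 F1488
G01 X41.552 Y163.462 F1488
M5
G0 X74.758 Y154.411
M4 S449
G01 X182.838 Y154.411 F1488
G01 X182.838 Y104.503 F1488
G01 X74.758 Y104.503 F1488
G01 X74.758 Y154.411 F1488
M5
G0 X132.542 Y50.402
M4 S449
G01 X125.728 Y66.853 F1488
G01 X109.277 Y73.667 F1488
G01 X92.826 Y66.853 F1488
G01 X86.012 Y50.402 F1488
G01 X92.826 Y33.951 F1488
G01 X109.277 Y27.137 F1488
G01 X125.728 Y33.951 F1488
G01 X132.542 Y50.402 F1488
M5
G0 X16.943 Y136.948
M4 S449
G01 X99.859 Y136.948 F1488
G01 X99.859 Y81.863 F1488
G01 X16.943 Y81.863 F1488
G01 X16.943 Y136.948 F1488
M5
G0 X0.000 Y0.000

1 u = 1 mm; y_m = 207.149 − y.

[1] `<path>` cubic bezier, #ff00ff→engrave S247 F3780: (73.163,165.087) → (105.777,153.196) → (157.301,150.511) → (201.321,153.093) → (211.424,157.001)

[2] `<path>` line segment, #ff8800→score S449 F1488: (107.461,23.276) → (201.769,107.362)

[3] `<path>` rectangle, #ff8800→score S449 F1488: (114.989,127.071) → (135.377,127.071) → (135.377,96.296) → (114.989,96.296) → (114.989,127.071) (closed)

[4] `<path>` regular polygon, #ff8800→score S449 F1488: (41.552,163.462) → (22.287,167.354) → (16.025,185.983) → (29.028,200.722) → (48.293,196.830) → (54.555,178.201) → (41.552,163.462) (closed)

[5] `<polygon>` rectangle, #ff8800→score S449 F1488: (74.758,154.411) → (182.838,154.411) → (182.838,104.503) → (74.758,104.503) → (74.758,154.411) (closed)

[6] `<circle>` circle, #ff8800→score S449 F1488: (132.542,50.402) → (125.728,66.853) → (109.277,73.667) → (92.826,66.853) → (86.012,50.402) → (92.826,33.951) → (109.277,27.137) → (125.728,33.951) → (132.542,50.402) (closed)

[7] `<polygon>` rectangle, #ff8800→score S449 F1488: (16.943,136.948) → (99.859,136.948) → (99.859,81.863) → (16.943,81.863) → (16.943,136.948) (closed)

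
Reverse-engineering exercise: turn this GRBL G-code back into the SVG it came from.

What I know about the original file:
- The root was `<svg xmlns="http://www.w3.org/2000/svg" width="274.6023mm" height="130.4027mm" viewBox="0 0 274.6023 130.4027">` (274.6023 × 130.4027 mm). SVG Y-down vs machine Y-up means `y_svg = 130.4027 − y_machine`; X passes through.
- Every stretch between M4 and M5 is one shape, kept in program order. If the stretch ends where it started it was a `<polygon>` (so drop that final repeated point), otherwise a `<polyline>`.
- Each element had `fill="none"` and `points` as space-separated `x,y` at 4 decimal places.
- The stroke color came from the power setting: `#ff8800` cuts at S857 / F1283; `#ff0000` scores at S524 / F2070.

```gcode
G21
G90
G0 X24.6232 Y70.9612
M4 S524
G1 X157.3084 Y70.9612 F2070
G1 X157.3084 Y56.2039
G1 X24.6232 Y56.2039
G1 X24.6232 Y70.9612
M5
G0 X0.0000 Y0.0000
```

<svg xmlns="http://www.w3.org/2000/svg" width="274.6023mm" height="130.4027mm" viewBox="0 0 274.6023 130.4027">
  <polygon points="24.6232,59.4415 157.3084,59.4415 157.3084,74.1988 24.6232,74.1988" fill="none" stroke="#ff0000"/>
</svg>

y_svg = 130.4027 − y_m. Every run uses S524, so all elements get stroke `#ff0000` (score).

[1] closed run; points: 24.6232,59.4415 157.3084,59.4415 157.3084,74.1988 24.6232,74.1988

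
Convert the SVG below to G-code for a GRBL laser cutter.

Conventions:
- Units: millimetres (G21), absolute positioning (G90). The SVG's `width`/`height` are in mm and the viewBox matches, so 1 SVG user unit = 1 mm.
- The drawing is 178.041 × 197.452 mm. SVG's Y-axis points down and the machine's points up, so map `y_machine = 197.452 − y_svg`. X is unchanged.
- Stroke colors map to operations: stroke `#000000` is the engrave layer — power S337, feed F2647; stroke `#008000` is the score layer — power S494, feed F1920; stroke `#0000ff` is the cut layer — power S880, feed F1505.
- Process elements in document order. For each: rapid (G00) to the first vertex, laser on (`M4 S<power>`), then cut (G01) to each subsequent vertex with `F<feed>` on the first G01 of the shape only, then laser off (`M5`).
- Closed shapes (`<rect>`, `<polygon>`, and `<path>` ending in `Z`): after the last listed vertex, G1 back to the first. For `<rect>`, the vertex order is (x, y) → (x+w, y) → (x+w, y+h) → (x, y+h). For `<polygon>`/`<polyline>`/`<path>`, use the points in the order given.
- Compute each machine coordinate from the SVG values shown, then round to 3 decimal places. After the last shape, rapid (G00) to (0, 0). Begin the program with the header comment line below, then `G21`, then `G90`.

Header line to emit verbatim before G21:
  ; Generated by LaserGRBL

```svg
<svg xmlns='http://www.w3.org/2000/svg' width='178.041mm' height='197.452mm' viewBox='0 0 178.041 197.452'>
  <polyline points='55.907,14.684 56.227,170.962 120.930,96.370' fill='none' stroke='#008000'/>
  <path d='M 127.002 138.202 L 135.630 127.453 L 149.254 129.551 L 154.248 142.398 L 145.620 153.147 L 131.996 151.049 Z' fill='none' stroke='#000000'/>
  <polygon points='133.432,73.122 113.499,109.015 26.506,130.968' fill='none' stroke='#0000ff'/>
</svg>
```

1 u = 1 mm; y_m = 197.452 − y.

[1] `<polyline>` open polyline, #008000→score S494 F1920: (55.907,182.768) → (56.227,26.490) → (120.930,101.082)

[2] `<path>` regular polygon, #000000→engrave S337 F2647: (127.002,59.250) → (135.630,69.999) → (149.254,67.901) → (154.248,55.054) → (145.620,44.305) → (131.996,46.403) → (127.002,59.250) (closed)

[3] `<polygon>` closed polygon, #0000ff→cut S880 F1505: (133.432,124.330) → (113.499,88.437) → (26.506,66.484) → (133.432,124.330) (closed)

; Generated by LaserGRBL
G21
G90
G00 X55.907 Y182.768
M4 S494
G01 X56.227 Y26.490 F1920
G01 X120.930 Y101.082
M5
G00 X127.002 Y59.250
M4 S337
G01 X135.630 Y69.999 F2647
G01 X149.254 Y67.901
G01 X154.248 Y55.054
G01 X145.620 Y44.305
G01 X131.996 Y46.403
G01 X127.002 Y59.250
M5
G00 X133.432 Y124.330
M4 S880
G01 X113.499 Y88.437 F1505
G01 X26.506 Y66.484
G01 X133.432 Y124.330
M5
G00 X0.000 Y0.000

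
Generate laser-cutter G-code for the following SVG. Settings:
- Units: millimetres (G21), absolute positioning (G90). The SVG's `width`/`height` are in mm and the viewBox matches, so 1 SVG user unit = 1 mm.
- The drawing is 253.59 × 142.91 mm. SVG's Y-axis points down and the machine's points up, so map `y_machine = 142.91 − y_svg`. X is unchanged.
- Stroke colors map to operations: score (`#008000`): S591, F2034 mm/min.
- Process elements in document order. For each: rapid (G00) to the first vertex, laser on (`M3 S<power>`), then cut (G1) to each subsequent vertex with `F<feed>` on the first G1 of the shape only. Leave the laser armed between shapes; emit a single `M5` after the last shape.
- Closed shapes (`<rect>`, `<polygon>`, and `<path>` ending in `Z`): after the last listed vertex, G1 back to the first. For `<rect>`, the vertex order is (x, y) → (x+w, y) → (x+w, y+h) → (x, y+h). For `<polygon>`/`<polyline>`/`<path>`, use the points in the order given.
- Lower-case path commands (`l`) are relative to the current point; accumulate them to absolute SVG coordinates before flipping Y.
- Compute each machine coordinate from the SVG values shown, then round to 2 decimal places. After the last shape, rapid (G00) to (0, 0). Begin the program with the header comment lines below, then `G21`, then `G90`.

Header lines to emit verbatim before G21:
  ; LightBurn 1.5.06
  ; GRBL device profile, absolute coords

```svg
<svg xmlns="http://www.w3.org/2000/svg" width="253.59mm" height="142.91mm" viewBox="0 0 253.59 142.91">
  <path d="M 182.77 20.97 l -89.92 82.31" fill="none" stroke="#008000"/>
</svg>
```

; LightBurn 1.5.06
; GRBL device profile, absolute coords
G21
G90
G00 X182.77 Y121.94
M3 S591
G1 X92.85 Y39.63 F2034
M5
G00 X0.00 Y0.00

Since the viewBox matches the mm dimensions, user units are millimetres directly. The only transform is the Y-flip y_m = 142.91 − y_svg.

Shape 1 is a line segment drawn with `<path>`. Its stroke #008000 means score at S591, F2034. After flipping Y the toolpath is (182.77,121.94) → (92.85,39.63).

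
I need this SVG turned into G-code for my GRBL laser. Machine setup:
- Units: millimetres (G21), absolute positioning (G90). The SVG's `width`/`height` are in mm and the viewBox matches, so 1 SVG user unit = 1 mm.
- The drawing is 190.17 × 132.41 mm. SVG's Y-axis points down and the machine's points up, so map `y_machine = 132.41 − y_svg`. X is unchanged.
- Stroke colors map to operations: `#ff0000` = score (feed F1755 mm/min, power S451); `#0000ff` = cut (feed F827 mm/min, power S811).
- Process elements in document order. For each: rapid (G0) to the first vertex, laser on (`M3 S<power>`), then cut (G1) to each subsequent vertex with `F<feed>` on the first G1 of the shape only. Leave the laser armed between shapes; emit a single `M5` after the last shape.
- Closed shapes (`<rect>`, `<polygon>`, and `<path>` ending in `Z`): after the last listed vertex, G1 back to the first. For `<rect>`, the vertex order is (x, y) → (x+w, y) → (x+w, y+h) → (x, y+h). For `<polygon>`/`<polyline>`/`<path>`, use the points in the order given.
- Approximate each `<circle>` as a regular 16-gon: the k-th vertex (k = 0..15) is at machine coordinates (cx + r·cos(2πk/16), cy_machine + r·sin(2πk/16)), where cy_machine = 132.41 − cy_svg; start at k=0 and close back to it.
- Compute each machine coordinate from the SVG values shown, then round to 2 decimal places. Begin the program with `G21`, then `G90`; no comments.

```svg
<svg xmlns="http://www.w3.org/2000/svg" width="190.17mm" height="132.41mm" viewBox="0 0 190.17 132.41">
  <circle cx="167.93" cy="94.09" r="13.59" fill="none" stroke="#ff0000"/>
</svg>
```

Since the viewBox matches the mm dimensions, user units are millimetres directly. The only transform is the Y-flip y_m = 132.41 − y_svg.

Shape 1 is a circle drawn with `<circle>`. Its stroke #ff0000 means score at S451, F1755. After flipping Y the toolpath is (181.52,38.32) → (180.49,43.52) → (177.54,47.93) → (173.13,50.88) → (167.93,51.91) → (162.73,50.88) → (158.32,47.93) → (155.37,43.52) → (154.34,38.32) → (155.37,33.12) → (158.32,28.71) → (162.73,25.76) → (167.93,24.73) → (173.13,25.76) → (177.54,28.71) → (180.49,33.12) → (181.52,38.32), returning to the start.

G21
G90
G0 X181.52 Y38.32
M3 S451
G1 X180.49 Y43.52 F1755
G1 X177.54 Y47.93
G1 X173.13 Y50.88
G1 X167.93 Y51.91
G1 X162.73 Y50.88
G1 X158.32 Y47.93
G1 X155.37 Y43.52
G1 X154.34 Y38.32
G1 X155.37 Y33.12
G1 X158.32 Y28.71
G1 X162.73 Y25.76
G1 X167.93 Y24.73
G1 X173.13 Y25.76
G1 X177.54 Y28.71
G1 X180.49 Y33.12
G1 X181.52 Y38.32
M5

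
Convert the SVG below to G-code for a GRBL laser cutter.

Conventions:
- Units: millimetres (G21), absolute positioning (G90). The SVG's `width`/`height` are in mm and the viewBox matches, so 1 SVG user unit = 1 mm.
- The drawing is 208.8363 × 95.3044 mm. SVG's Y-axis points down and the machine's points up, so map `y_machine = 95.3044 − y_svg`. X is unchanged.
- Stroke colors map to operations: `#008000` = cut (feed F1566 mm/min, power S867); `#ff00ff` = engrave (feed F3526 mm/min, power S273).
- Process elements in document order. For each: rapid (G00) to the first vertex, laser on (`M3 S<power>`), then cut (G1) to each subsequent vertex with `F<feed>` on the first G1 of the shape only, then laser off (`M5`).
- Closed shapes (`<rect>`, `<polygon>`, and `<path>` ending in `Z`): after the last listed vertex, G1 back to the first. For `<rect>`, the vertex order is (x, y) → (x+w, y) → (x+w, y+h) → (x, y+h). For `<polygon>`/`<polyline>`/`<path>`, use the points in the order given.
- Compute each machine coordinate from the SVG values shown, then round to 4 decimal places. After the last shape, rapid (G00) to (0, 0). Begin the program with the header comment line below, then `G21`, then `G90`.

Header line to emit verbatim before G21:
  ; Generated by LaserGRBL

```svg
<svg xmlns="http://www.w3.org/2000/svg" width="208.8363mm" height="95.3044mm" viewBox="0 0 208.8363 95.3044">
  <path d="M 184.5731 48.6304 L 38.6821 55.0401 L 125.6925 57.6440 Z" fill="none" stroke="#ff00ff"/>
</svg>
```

Since the viewBox matches the mm dimensions, user units are millimetres directly. The only transform is the Y-flip y_m = 95.3044 − y_svg.

Shape 1 is a closed polygon drawn with `<path>`. Its stroke #ff00ff means engrave at S273, F3526. After flipping Y the toolpath is (184.5731,46.6740) → (38.6821,40.2643) → (125.6925,37.6604) → (184.5731,46.6740), returning to the start.

; Generated by LaserGRBL
G21
G90
G00 X184.5731 Y46.6740
M3 S273
G1 X38.6821 Y40.2643 F3526
G1 X125.6925 Y37.6604
G1 X184.5731 Y46.6740
M5
G00 X0.0000 Y0.0000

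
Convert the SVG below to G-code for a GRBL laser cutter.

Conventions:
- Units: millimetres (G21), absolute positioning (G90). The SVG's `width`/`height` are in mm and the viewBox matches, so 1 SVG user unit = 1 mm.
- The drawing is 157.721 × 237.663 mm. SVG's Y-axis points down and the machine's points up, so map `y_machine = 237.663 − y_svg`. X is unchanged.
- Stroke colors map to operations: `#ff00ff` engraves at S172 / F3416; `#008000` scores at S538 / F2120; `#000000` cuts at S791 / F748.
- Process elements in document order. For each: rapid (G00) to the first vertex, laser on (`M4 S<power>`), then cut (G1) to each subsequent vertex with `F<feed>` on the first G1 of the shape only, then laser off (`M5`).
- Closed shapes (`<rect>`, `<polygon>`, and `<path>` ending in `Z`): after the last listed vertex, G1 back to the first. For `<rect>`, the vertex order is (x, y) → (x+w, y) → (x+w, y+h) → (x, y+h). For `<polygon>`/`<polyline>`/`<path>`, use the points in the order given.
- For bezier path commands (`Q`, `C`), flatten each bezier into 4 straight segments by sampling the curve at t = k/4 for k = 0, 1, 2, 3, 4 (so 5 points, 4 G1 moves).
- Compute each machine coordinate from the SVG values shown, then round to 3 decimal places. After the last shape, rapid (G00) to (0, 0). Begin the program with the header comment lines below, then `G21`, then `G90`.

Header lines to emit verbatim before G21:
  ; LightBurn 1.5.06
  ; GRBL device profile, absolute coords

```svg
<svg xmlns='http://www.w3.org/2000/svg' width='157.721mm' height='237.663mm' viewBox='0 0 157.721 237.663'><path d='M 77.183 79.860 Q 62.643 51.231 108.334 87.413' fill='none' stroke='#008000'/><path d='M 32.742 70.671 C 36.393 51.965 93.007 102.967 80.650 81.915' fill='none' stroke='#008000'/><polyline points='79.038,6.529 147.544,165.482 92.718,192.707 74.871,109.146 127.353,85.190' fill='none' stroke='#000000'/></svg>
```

; LightBurn 1.5.06
; GRBL device profile, absolute coords
G21
G90
G00 X77.183 Y157.803
M4 S538
G1 X73.677 Y168.067 F2120
G1 X77.701 Y170.229
G1 X89.253 Y164.290
G1 X108.334 Y150.250
M5
G00 X32.742 Y166.992
M4 S538
G1 X43.506 Y170.166 F2120
G1 X62.699 Y160.490
G1 X78.891 Y151.254
G1 X80.650 Y155.748
M5
G00 X79.038 Y231.134
M4 S791
G1 X147.544 Y72.181 F748
G1 X92.718 Y44.956
G1 X74.871 Y128.517
G1 X127.353 Y152.473
M5
G00 X0.000 Y0.000

viewBox `0 0 157.721 237.663` with mm width/height → 1 unit = 1 mm. Flip: y_m = 237.663 − y_svg.

**Shape 1** — `<path>` quadratic bezier, stroke `#008000` → score (S538, F2120). Control points (SVG): P0=(77.183,79.860), P1=(62.643,51.231), P2=(108.334,87.413); sampled at t=k/4. Machine vertices: (77.183,157.803) → (73.677,168.067) → (77.701,170.229) → (89.253,164.290) → (108.334,150.250). Open path.

**Shape 2** — `<path>` cubic bezier, stroke `#008000` → score (S538, F2120). Control points (SVG): P0=(32.742,70.671), P1=(36.393,51.965), P2=(93.007,102.967), P3=(80.650,81.915); sampled at t=k/4. Machine vertices: (32.742,166.992) → (43.506,170.166) → (62.699,160.490) → (78.891,151.254) → (80.650,155.748). Open path.

**Shape 3** — `<polyline>` open polyline, stroke `#000000` → cut (S791, F748). Machine vertices: (79.038,231.134) → (147.544,72.181) → (92.718,44.956) → (74.871,128.517) → (127.353,152.473). Open path.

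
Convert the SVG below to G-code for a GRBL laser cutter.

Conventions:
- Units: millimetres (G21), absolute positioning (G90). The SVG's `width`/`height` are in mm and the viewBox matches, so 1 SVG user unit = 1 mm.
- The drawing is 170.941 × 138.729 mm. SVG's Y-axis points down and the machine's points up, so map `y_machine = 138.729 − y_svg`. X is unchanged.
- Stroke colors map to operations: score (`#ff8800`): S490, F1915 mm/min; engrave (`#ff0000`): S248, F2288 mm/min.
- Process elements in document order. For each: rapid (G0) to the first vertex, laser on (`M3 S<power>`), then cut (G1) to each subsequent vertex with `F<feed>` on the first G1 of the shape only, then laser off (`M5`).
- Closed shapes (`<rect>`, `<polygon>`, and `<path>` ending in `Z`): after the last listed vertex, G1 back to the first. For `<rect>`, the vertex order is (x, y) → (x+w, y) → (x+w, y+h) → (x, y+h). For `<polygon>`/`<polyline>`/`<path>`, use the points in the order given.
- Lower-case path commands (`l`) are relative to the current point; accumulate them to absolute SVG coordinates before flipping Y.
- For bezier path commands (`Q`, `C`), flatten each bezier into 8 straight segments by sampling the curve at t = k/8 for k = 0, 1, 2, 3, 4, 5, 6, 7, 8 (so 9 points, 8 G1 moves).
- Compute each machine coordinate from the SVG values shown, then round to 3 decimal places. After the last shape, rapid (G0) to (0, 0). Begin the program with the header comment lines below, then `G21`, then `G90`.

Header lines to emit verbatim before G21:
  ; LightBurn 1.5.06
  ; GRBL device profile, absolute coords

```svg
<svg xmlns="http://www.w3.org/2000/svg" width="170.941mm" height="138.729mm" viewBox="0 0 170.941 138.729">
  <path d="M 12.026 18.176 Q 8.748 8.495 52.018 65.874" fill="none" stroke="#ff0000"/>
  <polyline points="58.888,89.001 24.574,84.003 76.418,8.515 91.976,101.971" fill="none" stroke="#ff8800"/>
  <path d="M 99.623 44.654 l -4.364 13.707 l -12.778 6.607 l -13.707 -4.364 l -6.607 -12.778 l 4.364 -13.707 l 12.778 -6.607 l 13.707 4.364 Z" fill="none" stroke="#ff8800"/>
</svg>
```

; LightBurn 1.5.06
; GRBL device profile, absolute coords
G21
G90
G0 X12.026 Y120.553
M3 S248
G1 X11.934 Y121.925 F2288
G1 X13.296 Y121.202
G1 X16.113 Y118.383
G1 X20.385 Y113.469
G1 X26.111 Y106.459
G1 X33.292 Y97.353
G1 X41.928 Y86.152
G1 X52.018 Y72.855
M5
G0 X58.888 Y49.728
M3 S490
G1 X24.574 Y54.726 F1915
G1 X76.418 Y130.214
G1 X91.976 Y36.758
M5
G0 X99.623 Y94.075
M3 S490
G1 X95.259 Y80.368 F1915
G1 X82.481 Y73.761
G1 X68.774 Y78.125
G1 X62.167 Y90.903
G1 X66.531 Y104.610
G1 X79.309 Y111.217
G1 X93.016 Y106.853
G1 X99.623 Y94.075
M5
G0 X0.000 Y0.000

viewBox `0 0 170.941 138.729` with mm width/height → 1 unit = 1 mm. Flip: y_m = 138.729 − y_svg.

**Shape 1** — `<path>` quadratic bezier, stroke `#ff0000` → engrave (S248, F2288). Control points (SVG): P0=(12.026,18.176), P1=(8.748,8.495), P2=(52.018,65.874); sampled at t=k/8. Machine vertices: (12.026,120.553) → (11.934,121.925) → (13.296,121.202) → (16.113,118.383) → (20.385,113.469) → (26.111,106.459) → (33.292,97.353) → (41.928,86.152) → (52.018,72.855). Open path.

**Shape 2** — `<polyline>` open polyline, stroke `#ff8800` → score (S490, F1915). Machine vertices: (58.888,49.728) → (24.574,54.726) → (76.418,130.214) → (91.976,36.758). Open path.

**Shape 3** — `<path>` regular polygon, stroke `#ff8800` → score (S490, F1915). Machine vertices: (99.623,94.075) → (95.259,80.368) → (82.481,73.761) → (68.774,78.125) → (62.167,90.903) → (66.531,104.610) → (79.309,111.217) → (93.016,106.853) → (99.623,94.075). Closed: final G1 returns to the first vertex.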